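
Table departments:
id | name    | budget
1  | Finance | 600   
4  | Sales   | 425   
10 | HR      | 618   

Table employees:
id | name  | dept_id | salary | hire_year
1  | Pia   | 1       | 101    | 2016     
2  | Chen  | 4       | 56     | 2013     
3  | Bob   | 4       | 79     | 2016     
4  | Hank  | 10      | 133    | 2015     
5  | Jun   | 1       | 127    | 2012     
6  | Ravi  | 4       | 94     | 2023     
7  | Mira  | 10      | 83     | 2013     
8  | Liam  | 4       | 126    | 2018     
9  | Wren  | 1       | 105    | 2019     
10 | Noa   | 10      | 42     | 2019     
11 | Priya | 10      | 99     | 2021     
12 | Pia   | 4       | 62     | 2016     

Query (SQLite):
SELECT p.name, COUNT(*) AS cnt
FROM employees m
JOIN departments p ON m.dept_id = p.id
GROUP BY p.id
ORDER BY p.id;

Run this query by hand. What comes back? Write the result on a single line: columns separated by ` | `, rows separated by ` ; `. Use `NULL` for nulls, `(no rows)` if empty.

Finance | 3 ; Sales | 5 ; HR | 4

Join each employees row to its departments via dept_id.
Group joined rows by departments.id; compute COUNT(*) per group.
  1: ids {1, 5, 9} → COUNT(*)=3
  4: ids {2, 3, 6, 8, 12} → COUNT(*)=5
  10: ids {4, 7, 10, 11} → COUNT(*)=4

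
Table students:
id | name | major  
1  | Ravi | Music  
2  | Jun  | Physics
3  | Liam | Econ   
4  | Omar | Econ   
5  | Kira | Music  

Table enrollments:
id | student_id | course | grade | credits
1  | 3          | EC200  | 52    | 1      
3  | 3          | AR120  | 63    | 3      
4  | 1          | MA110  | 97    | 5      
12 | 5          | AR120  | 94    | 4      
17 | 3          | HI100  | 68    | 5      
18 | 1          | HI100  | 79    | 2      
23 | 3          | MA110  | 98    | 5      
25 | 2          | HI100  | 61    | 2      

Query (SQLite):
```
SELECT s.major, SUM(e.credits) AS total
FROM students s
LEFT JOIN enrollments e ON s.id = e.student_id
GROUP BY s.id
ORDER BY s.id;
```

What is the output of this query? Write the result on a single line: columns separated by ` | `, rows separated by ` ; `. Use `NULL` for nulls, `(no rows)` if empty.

Music | 7 ; Physics | 2 ; Econ | 14 ; Econ | NULL ; Music | 4

LEFT JOIN keeps every students row; unmatched ones get NULL for enrollments columns.
Group by students.id and compute SUM(e.credits). SUM over an all-NULL group is NULL.
  1: ids {4, 18} → SUM(e.credits)=7
  2: ids {25} → SUM(e.credits)=2
  3: ids {1, 3, 17, 23} → SUM(e.credits)=14
  4: ids {—} → SUM(e.credits)=NULL
  5: ids {12} → SUM(e.credits)=4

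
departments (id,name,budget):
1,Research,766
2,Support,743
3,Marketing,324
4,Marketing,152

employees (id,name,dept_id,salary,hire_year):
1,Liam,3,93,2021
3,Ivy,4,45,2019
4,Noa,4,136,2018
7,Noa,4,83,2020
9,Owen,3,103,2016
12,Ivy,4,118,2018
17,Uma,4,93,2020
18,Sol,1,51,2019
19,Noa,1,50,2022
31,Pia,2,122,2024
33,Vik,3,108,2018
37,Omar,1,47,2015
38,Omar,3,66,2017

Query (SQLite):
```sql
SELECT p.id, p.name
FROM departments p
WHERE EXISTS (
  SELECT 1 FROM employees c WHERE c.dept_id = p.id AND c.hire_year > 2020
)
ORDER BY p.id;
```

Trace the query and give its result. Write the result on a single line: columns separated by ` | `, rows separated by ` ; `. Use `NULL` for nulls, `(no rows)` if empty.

For each departments row, check whether any employees with matching dept_id has hire_year > 2020.
Keep rows where that is true.

1 | Research ; 2 | Support ; 3 | Marketing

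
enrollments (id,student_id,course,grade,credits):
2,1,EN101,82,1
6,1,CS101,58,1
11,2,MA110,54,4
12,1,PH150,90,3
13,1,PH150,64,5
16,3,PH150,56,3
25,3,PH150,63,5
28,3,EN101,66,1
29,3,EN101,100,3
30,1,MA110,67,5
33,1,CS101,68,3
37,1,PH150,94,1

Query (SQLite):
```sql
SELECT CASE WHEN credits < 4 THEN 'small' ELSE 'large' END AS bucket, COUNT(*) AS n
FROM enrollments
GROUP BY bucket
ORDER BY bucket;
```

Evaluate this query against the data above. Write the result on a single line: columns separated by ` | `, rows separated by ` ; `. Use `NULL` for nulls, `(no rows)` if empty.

Bucket rows by credits < 4 → 'small' else 'large'; count each bucket.

large | 4 ; small | 8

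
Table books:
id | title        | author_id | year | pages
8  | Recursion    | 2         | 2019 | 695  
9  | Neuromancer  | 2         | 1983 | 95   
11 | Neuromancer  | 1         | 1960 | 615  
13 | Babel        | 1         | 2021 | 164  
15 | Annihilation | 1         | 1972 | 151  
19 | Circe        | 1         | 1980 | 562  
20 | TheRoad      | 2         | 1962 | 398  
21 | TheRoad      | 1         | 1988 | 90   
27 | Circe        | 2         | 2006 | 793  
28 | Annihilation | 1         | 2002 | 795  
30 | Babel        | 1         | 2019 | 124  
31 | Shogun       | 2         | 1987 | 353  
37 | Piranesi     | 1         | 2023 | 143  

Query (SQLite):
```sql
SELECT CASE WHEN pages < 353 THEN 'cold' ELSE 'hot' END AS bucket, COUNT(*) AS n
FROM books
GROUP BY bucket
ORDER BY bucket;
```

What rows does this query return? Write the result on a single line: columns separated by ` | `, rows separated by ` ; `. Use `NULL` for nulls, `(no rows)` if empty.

cold | 6 ; hot | 7

Bucket rows by pages < 353 → 'cold' else 'hot'; count each bucket.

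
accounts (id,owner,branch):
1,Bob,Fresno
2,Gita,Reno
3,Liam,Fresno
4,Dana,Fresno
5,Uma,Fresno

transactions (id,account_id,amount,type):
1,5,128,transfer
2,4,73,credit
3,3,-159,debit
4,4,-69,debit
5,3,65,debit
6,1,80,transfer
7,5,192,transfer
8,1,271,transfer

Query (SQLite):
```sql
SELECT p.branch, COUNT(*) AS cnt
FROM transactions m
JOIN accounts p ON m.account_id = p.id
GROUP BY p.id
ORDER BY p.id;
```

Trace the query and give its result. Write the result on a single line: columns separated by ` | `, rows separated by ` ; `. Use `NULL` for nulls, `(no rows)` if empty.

Join each transactions row to its accounts via account_id.
Group joined rows by accounts.id; compute COUNT(*) per group.
  1: ids {6, 8} → COUNT(*)=2
  3: ids {3, 5} → COUNT(*)=2
  4: ids {2, 4} → COUNT(*)=2
  5: ids {1, 7} → COUNT(*)=2

Fresno | 2 ; Fresno | 2 ; Fresno | 2 ; Fresno | 2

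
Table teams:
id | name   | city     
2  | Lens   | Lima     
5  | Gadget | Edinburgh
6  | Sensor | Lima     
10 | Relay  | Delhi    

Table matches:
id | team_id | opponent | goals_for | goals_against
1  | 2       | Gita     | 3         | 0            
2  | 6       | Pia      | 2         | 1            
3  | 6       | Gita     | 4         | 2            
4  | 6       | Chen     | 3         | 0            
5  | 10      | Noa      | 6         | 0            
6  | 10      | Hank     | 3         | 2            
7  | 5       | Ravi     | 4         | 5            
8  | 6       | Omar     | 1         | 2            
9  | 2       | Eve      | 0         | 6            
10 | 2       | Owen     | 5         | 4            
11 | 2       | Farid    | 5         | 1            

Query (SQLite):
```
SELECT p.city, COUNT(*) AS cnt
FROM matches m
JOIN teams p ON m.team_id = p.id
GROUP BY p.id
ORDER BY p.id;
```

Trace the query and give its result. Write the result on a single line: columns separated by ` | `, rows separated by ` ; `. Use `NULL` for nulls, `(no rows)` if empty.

Join each matches row to its teams via team_id.
Group joined rows by teams.id; compute COUNT(*) per group.
  2: ids {1, 9, 10, 11} → COUNT(*)=4
  5: ids {7} → COUNT(*)=1
  6: ids {2, 3, 4, 8} → COUNT(*)=4
  10: ids {5, 6} → COUNT(*)=2

Lima | 4 ; Edinburgh | 1 ; Lima | 4 ; Delhi | 2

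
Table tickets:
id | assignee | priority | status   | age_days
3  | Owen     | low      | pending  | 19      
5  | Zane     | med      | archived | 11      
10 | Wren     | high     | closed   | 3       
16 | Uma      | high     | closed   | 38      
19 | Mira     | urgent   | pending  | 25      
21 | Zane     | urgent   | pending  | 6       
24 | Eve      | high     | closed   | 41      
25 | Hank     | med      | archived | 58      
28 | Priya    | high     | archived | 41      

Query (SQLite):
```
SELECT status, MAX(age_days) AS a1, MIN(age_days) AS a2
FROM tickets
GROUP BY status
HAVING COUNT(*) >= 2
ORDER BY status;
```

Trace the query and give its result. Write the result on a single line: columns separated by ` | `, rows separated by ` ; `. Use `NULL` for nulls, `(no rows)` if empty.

archived | 58 | 11 ; closed | 41 | 3 ; pending | 25 | 6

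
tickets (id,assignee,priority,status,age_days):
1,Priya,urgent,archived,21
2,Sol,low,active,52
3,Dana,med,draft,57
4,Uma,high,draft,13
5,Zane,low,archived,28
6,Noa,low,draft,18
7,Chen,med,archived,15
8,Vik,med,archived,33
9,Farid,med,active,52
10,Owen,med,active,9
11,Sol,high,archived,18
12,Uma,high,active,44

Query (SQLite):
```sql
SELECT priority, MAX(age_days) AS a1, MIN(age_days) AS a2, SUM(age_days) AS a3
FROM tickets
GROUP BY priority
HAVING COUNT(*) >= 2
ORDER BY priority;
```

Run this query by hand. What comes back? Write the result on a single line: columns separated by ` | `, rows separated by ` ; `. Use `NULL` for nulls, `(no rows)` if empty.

Group tickets by priority.
Per group compute: MAX(age_days), MIN(age_days), SUM(age_days).
HAVING: drop groups with fewer than 2 rows.
  high: ids {4, 11, 12} → MAX(age_days)=44, MIN(age_days)=13, SUM(age_days)=75
  low: ids {2, 5, 6} → MAX(age_days)=52, MIN(age_days)=18, SUM(age_days)=98
  med: ids {3, 7, 8, 9, 10} → MAX(age_days)=57, MIN(age_days)=9, SUM(age_days)=166
  urgent: ids {1} → MAX(age_days)=21, MIN(age_days)=21, SUM(age_days)=21

high | 44 | 13 | 75 ; low | 52 | 18 | 98 ; med | 57 | 9 | 166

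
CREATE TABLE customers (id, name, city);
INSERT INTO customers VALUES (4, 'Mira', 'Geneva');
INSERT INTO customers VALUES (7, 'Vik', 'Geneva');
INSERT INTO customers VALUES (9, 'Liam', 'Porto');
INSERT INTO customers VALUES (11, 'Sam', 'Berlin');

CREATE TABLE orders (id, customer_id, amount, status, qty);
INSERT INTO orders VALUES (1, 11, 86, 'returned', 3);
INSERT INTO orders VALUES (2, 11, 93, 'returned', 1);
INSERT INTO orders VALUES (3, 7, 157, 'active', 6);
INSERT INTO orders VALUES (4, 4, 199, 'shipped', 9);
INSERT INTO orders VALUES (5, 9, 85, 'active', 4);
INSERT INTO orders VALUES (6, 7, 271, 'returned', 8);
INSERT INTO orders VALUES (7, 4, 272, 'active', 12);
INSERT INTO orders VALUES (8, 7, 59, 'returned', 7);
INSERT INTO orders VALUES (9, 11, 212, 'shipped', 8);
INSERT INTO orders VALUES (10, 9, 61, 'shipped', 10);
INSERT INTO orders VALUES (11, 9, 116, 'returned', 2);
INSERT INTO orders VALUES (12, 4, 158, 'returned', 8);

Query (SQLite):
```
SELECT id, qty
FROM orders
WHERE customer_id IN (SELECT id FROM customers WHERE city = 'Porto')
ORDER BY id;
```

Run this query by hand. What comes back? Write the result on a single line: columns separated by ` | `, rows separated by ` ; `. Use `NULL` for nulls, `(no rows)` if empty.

Inner query: customers.id where city = 'Porto'.
Outer: keep orders rows whose customer_id is in that set.
Inner query → {9}

5 | 4 ; 10 | 10 ; 11 | 2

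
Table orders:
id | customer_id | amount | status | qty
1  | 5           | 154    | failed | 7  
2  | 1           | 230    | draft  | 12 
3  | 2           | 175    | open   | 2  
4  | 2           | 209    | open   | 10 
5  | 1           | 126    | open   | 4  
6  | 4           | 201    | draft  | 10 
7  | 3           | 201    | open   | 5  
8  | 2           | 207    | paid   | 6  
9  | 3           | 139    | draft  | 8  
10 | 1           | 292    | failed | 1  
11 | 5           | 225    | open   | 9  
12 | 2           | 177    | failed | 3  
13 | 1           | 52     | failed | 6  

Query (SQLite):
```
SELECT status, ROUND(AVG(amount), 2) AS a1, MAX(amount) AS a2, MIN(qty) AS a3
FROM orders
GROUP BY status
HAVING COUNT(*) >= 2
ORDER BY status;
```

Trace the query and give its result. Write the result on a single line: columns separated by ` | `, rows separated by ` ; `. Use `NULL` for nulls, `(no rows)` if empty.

Group orders by status.
Per group compute: ROUND(AVG(amount), 2), MAX(amount), MIN(qty).
HAVING: drop groups with fewer than 2 rows.
  draft: ids {2, 6, 9} → ROUND(AVG(amount), 2)=190, MAX(amount)=230, MIN(qty)=8
  failed: ids {1, 10, 12, 13} → ROUND(AVG(amount), 2)=168.75, MAX(amount)=292, MIN(qty)=1
  open: ids {3, 4, 5, 7, 11} → ROUND(AVG(amount), 2)=187.2, MAX(amount)=225, MIN(qty)=2
  paid: ids {8} → ROUND(AVG(amount), 2)=207, MAX(amount)=207, MIN(qty)=6

draft | 190 | 230 | 8 ; failed | 168.75 | 292 | 1 ; open | 187.2 | 225 | 2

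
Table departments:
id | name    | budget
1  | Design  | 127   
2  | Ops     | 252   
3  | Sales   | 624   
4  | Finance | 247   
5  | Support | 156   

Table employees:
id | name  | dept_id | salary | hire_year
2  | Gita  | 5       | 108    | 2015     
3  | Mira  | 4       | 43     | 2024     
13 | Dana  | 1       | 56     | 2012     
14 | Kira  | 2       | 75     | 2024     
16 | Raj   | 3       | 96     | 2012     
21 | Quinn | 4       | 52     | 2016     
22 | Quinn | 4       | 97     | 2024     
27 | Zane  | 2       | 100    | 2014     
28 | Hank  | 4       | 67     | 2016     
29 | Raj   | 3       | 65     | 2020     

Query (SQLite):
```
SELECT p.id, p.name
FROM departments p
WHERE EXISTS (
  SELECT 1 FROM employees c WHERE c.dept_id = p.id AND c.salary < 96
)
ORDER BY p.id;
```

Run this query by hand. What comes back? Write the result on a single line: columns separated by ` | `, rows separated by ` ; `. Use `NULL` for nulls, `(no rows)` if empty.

1 | Design ; 2 | Ops ; 3 | Sales ; 4 | Finance

For each departments row, check whether any employees with matching dept_id has salary < 96.
Keep rows where that is true.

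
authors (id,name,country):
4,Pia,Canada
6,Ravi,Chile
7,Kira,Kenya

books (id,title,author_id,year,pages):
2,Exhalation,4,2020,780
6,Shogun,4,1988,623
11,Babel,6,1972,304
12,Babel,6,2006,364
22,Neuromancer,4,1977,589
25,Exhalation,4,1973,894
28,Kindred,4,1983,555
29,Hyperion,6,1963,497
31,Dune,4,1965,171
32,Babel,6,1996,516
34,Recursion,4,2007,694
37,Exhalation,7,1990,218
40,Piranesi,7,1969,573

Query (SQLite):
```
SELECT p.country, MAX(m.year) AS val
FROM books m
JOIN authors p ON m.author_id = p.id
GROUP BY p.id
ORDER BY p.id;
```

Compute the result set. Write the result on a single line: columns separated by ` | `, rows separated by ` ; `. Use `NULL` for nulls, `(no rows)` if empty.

Join each books row to its authors via author_id.
Group joined rows by authors.id; compute MAX(m.year) per group.
  4: ids {2, 6, 22, 25, 28, 31, 34} → MAX(m.year)=2020
  6: ids {11, 12, 29, 32} → MAX(m.year)=2006
  7: ids {37, 40} → MAX(m.year)=1990

Canada | 2020 ; Chile | 2006 ; Kenya | 1990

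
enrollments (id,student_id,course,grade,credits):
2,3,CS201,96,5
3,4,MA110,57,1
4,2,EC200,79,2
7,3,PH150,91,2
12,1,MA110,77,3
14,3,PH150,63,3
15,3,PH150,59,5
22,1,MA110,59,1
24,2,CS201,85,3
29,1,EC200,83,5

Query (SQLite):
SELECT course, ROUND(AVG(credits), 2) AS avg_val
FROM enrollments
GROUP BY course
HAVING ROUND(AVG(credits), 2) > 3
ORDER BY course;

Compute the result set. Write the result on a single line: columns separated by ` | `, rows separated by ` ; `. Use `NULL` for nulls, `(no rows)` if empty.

CS201 | 4 ; EC200 | 3.5 ; PH150 | 3.33

Partition enrollments by course; compute ROUND(AVG(credits), 2) within each group.
HAVING: keep groups where ROUND(AVG(credits), 2) > 3.
  CS201: ids {2, 24} → ROUND(AVG(credits), 2)=4
  EC200: ids {4, 29} → ROUND(AVG(credits), 2)=3.5
  MA110: ids {3, 12, 22} → ROUND(AVG(credits), 2)=1.67
  PH150: ids {7, 14, 15} → ROUND(AVG(credits), 2)=3.33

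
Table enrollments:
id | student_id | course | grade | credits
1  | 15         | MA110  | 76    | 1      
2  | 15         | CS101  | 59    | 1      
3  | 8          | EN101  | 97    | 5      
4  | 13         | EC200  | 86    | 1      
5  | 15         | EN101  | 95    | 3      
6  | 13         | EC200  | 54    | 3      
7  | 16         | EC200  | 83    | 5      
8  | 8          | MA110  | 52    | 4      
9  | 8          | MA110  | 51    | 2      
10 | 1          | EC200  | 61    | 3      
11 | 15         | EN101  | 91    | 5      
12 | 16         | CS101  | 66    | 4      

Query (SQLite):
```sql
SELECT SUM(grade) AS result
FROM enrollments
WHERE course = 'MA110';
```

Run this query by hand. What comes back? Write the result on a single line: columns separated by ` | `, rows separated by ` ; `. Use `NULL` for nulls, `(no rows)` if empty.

179

Rows where course='MA110' → grade values: [76, 52, 51].
SUM of non-NULL values = 179.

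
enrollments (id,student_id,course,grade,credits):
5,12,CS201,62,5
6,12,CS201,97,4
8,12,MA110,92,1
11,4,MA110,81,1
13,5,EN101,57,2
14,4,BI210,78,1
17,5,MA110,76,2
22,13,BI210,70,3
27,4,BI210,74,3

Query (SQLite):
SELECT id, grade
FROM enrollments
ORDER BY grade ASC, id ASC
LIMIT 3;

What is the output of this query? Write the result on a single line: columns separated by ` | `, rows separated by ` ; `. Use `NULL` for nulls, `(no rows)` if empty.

Sort by grade asc, tiebreak id asc: (57, id=13), (62, id=5), (70, id=22), (74, id=27), (76, id=17), (78, id=14) …. Take first 3.

13 | 57 ; 5 | 62 ; 22 | 70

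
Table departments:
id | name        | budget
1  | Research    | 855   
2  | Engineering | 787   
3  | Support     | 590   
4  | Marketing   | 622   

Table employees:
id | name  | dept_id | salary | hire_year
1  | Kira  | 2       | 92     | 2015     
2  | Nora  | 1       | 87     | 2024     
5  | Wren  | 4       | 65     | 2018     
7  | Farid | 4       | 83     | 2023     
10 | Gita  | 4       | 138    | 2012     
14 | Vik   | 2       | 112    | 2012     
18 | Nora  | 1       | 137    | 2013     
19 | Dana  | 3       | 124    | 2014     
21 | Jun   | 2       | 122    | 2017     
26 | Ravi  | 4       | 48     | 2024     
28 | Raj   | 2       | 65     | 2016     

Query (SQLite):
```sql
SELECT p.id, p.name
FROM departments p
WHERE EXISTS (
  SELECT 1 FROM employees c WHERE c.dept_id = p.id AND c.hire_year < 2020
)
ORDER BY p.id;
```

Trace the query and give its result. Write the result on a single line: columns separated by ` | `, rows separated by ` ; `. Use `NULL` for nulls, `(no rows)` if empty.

1 | Research ; 2 | Engineering ; 3 | Support ; 4 | Marketing

For each departments row, check whether any employees with matching dept_id has hire_year < 2020.
Keep rows where that is true.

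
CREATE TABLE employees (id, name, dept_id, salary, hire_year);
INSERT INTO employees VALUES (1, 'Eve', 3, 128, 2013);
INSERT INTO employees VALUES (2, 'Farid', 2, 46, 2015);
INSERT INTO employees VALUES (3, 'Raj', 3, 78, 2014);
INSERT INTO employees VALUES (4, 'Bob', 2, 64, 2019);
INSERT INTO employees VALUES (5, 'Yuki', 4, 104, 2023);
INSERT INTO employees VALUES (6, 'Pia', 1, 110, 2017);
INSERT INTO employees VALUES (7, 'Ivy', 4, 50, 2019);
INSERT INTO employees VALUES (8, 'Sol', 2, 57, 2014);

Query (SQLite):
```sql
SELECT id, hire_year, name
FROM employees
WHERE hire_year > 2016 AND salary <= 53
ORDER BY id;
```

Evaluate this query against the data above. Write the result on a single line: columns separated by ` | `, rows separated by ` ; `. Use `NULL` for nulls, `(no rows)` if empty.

hire_year > 2016: ids {4, 5, 6, 7}
salary <= 53: ids {2, 7}
Combine with AND.

7 | 2019 | Ivy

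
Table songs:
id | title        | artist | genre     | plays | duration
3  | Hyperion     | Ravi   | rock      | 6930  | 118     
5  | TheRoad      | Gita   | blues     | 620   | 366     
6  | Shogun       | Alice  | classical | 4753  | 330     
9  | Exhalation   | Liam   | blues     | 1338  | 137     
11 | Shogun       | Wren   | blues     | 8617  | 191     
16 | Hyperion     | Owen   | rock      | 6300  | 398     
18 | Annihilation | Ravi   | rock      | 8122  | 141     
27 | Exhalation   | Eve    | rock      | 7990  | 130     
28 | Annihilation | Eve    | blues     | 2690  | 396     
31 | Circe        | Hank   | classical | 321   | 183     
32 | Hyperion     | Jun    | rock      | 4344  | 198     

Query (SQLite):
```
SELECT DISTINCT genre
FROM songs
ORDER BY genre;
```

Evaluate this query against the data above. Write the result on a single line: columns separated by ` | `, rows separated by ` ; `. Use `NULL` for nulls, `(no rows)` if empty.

Collect distinct genre values from songs.

blues ; classical ; rock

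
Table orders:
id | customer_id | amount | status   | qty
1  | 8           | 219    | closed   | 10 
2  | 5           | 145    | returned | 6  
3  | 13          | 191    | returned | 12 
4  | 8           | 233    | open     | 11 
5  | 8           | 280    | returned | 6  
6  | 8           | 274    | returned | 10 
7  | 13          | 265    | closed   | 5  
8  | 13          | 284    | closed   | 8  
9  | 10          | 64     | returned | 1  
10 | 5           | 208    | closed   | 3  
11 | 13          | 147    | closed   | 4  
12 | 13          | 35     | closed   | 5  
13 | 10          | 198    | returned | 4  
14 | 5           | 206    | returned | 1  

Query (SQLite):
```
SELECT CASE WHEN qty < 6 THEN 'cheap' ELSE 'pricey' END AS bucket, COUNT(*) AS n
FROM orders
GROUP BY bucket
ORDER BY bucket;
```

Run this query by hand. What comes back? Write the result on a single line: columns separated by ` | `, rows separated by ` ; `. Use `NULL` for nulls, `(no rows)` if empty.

cheap | 7 ; pricey | 7

Bucket rows by qty < 6 → 'cheap' else 'pricey'; count each bucket.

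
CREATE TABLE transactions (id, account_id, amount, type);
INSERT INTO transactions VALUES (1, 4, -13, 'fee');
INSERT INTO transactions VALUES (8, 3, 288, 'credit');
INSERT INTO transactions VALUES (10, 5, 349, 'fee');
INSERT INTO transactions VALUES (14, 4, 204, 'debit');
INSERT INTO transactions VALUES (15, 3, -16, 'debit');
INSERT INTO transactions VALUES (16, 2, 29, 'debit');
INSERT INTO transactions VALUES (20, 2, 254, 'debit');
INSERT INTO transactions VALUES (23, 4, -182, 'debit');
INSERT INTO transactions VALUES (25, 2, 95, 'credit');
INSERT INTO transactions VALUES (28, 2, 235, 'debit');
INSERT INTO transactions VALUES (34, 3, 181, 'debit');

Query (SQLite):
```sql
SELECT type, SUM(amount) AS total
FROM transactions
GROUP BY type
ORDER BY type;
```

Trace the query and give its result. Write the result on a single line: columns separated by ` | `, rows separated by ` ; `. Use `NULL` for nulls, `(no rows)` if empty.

credit | 383 ; debit | 705 ; fee | 336

Partition transactions by type; compute SUM(amount) within each group.
  credit: ids {8, 25} → SUM(amount)=383
  debit: ids {14, 15, 16, 20, 23, 28, 34} → SUM(amount)=705
  fee: ids {1, 10} → SUM(amount)=336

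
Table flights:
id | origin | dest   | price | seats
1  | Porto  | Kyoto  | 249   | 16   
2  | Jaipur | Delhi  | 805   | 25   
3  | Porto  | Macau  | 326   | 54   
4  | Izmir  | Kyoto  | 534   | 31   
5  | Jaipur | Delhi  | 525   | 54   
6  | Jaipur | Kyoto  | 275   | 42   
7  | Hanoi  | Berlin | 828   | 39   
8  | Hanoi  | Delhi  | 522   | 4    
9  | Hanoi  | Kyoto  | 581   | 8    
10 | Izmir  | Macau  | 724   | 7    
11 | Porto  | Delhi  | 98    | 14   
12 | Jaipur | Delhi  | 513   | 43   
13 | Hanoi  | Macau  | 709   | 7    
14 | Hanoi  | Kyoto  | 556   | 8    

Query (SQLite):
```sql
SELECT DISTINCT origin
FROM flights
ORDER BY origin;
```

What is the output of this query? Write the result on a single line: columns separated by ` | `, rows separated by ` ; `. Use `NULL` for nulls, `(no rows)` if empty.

Collect distinct origin values from flights.

Hanoi ; Izmir ; Jaipur ; Porto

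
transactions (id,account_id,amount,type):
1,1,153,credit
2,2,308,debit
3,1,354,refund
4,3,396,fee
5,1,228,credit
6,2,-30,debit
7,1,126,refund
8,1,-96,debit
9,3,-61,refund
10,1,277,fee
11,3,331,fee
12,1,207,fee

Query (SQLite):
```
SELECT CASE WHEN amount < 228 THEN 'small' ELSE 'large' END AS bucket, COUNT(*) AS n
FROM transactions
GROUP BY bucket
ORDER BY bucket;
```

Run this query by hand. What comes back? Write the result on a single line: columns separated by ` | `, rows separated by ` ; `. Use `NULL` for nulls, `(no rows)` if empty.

Bucket rows by amount < 228 → 'small' else 'large'; count each bucket.

large | 6 ; small | 6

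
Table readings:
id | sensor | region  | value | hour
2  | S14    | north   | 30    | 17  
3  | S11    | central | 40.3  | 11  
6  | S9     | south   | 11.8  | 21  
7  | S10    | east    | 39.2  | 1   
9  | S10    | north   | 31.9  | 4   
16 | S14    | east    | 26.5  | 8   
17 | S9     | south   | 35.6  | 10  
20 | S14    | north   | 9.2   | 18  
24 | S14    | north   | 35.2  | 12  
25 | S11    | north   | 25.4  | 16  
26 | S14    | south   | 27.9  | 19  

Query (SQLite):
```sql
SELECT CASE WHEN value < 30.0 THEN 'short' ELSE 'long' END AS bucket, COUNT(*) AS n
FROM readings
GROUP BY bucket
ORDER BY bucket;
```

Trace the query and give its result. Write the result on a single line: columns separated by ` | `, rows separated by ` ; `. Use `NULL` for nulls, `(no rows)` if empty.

Bucket rows by value < 30.0 → 'short' else 'long'; count each bucket.

long | 6 ; short | 5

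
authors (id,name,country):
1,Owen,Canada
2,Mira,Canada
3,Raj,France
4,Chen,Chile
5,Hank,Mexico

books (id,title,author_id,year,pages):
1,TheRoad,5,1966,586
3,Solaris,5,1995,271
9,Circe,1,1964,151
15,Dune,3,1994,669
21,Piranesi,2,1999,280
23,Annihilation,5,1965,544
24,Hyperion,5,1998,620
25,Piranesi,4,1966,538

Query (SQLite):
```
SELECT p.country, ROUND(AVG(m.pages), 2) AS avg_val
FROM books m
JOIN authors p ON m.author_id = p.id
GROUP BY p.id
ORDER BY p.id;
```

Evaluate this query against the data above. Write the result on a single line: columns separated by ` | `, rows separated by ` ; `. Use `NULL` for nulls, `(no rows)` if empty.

Join each books row to its authors via author_id.
Group joined rows by authors.id; compute ROUND(AVG(m.pages), 2) per group.
  1: ids {9} → ROUND(AVG(m.pages), 2)=151
  2: ids {21} → ROUND(AVG(m.pages), 2)=280
  3: ids {15} → ROUND(AVG(m.pages), 2)=669
  4: ids {25} → ROUND(AVG(m.pages), 2)=538
  5: ids {1, 3, 23, 24} → ROUND(AVG(m.pages), 2)=505.25

Canada | 151 ; Canada | 280 ; France | 669 ; Chile | 538 ; Mexico | 505.25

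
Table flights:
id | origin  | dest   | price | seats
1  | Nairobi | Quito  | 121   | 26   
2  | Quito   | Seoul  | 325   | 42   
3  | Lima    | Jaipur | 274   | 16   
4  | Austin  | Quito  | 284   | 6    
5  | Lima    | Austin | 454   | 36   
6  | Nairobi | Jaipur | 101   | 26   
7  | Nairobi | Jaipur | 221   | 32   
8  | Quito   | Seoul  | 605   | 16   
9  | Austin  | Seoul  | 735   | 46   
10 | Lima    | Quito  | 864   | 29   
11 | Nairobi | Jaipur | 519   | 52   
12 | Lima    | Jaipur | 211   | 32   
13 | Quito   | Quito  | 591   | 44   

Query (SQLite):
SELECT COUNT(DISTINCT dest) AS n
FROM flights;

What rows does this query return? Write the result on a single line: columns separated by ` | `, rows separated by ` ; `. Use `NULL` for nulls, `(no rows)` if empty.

Count distinct non-NULL dest values.

4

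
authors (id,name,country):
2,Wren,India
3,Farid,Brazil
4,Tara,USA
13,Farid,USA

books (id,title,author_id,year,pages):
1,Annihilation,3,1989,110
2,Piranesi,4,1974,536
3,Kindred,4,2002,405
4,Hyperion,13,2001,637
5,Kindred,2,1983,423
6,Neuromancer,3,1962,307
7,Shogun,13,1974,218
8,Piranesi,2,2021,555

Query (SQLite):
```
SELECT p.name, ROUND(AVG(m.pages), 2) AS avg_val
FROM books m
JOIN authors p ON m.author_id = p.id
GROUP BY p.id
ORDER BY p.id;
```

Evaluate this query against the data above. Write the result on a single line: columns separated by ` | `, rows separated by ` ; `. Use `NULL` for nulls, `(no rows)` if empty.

Wren | 489 ; Farid | 208.5 ; Tara | 470.5 ; Farid | 427.5

Join each books row to its authors via author_id.
Group joined rows by authors.id; compute ROUND(AVG(m.pages), 2) per group.
  2: ids {5, 8} → ROUND(AVG(m.pages), 2)=489
  3: ids {1, 6} → ROUND(AVG(m.pages), 2)=208.5
  4: ids {2, 3} → ROUND(AVG(m.pages), 2)=470.5
  13: ids {4, 7} → ROUND(AVG(m.pages), 2)=427.5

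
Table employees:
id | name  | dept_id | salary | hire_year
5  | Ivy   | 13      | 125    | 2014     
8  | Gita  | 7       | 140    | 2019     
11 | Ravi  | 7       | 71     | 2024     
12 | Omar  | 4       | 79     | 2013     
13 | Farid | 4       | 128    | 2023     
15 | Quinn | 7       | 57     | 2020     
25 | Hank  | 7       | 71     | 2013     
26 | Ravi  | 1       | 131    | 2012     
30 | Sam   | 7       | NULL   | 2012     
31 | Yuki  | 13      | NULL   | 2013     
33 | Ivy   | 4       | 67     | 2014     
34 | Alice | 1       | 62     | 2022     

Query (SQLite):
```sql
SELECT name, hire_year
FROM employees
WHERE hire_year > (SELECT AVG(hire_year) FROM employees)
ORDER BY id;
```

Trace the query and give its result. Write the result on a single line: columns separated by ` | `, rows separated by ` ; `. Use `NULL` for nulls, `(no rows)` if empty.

Scalar subquery: AVG(hire_year) over all employees rows = 2016.583333 (≈; comparison uses full precision).
Keep rows where hire_year > that value.

Gita | 2019 ; Ravi | 2024 ; Farid | 2023 ; Quinn | 2020 ; Alice | 2022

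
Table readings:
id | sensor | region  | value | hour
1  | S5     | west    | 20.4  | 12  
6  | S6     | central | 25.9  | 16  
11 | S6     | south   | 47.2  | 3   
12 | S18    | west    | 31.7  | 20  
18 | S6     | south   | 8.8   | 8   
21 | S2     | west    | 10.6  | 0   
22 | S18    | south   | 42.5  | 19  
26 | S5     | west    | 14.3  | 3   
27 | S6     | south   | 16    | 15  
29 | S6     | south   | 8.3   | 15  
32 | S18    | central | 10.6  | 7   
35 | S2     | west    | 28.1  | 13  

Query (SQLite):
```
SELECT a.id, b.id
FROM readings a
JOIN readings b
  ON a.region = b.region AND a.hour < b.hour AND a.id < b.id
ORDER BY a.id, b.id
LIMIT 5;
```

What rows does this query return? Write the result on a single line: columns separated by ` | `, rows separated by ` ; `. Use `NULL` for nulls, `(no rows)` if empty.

Pairs (a,b) with same region, a.hour < b.hour, a.id < b.id.
region groups: central:{6,32} south:{11,18,22,27,29} west:{1,12,21,26,35}
Ordered by (a.id, b.id); first 5.

1 | 12 ; 1 | 35 ; 11 | 18 ; 11 | 22 ; 11 | 27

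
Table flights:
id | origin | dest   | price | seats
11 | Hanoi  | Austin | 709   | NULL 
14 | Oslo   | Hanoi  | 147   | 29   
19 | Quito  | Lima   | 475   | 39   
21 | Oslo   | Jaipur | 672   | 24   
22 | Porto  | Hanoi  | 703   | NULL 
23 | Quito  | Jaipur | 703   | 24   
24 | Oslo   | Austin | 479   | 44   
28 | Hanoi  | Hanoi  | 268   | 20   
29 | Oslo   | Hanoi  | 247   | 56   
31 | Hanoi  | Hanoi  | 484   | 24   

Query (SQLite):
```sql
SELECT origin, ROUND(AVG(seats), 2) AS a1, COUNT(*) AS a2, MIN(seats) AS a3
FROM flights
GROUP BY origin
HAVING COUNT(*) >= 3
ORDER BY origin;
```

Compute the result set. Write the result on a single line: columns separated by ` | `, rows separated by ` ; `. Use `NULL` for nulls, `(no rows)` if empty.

Group flights by origin.
Per group compute: ROUND(AVG(seats), 2), COUNT(*), MIN(seats).
HAVING: drop groups with fewer than 3 rows.
  Hanoi: ids {11, 28, 31} → ROUND(AVG(seats), 2)=22, COUNT(*)=3, MIN(seats)=20
  Oslo: ids {14, 21, 24, 29} → ROUND(AVG(seats), 2)=38.25, COUNT(*)=4, MIN(seats)=24
  Porto: ids {22} → ROUND(AVG(seats), 2)=NULL, COUNT(*)=1, MIN(seats)=NULL
  Quito: ids {19, 23} → ROUND(AVG(seats), 2)=31.5, COUNT(*)=2, MIN(seats)=24

Hanoi | 22 | 3 | 20 ; Oslo | 38.25 | 4 | 24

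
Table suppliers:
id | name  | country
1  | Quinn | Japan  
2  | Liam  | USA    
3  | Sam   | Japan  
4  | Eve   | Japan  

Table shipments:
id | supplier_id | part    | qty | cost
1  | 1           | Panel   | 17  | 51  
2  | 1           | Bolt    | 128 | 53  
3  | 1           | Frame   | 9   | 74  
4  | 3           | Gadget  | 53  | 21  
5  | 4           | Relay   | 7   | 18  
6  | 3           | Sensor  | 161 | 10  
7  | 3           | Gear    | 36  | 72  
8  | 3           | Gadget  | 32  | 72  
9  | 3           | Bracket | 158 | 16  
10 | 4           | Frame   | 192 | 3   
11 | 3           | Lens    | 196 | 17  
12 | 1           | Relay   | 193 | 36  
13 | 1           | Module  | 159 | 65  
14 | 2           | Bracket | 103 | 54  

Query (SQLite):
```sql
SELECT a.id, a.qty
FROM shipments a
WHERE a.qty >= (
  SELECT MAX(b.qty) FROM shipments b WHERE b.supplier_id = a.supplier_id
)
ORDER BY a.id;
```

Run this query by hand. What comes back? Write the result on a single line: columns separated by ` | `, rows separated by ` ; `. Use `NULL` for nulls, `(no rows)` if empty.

10 | 192 ; 11 | 196 ; 12 | 193 ; 14 | 103

For each shipments row a, compute MAX(qty) over rows sharing a.supplier_id.
Keep row a if a.qty >= that per-group MAX.
  supplier_id=1: MAX(qty) = 193
  supplier_id=2: MAX(qty) = 103
  supplier_id=3: MAX(qty) = 196
  supplier_id=4: MAX(qty) = 192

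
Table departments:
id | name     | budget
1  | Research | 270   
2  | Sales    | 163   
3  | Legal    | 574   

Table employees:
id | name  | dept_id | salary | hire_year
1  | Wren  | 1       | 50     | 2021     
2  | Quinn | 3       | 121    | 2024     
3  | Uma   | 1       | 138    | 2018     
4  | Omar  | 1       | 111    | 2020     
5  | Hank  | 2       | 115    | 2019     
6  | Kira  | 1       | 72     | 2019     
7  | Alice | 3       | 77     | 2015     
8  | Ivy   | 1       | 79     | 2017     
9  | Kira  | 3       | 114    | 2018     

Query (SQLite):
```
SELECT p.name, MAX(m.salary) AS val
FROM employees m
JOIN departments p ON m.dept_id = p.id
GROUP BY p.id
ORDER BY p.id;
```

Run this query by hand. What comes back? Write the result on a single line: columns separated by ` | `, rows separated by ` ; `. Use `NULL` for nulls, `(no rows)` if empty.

Research | 138 ; Sales | 115 ; Legal | 121

Join each employees row to its departments via dept_id.
Group joined rows by departments.id; compute MAX(m.salary) per group.
  1: ids {1, 3, 4, 6, 8} → MAX(m.salary)=138
  2: ids {5} → MAX(m.salary)=115
  3: ids {2, 7, 9} → MAX(m.salary)=121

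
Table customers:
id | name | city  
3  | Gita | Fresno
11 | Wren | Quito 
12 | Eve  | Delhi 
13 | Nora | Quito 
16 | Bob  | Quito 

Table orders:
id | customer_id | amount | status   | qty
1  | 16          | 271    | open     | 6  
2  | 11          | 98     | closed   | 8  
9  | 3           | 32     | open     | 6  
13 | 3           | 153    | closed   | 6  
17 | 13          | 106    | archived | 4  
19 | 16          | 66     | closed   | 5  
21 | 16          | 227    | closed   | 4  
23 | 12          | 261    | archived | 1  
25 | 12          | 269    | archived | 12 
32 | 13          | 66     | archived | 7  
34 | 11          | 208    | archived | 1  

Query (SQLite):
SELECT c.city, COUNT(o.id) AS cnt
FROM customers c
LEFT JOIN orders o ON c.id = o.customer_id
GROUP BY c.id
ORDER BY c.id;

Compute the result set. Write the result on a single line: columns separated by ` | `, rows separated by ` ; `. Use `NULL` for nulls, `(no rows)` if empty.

Fresno | 2 ; Quito | 2 ; Delhi | 2 ; Quito | 2 ; Quito | 3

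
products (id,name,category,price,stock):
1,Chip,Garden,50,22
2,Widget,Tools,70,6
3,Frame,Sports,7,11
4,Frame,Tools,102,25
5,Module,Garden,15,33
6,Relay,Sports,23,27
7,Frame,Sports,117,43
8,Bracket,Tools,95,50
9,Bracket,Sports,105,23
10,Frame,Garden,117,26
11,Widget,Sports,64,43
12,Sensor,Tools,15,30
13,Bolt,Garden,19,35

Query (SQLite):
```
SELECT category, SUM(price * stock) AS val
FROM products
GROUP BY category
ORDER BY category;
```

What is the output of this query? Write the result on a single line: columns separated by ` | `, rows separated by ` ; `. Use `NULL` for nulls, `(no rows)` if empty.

Garden | 5302 ; Sports | 10896 ; Tools | 8170

For each row compute price * stock.
Group by category; take SUM of the expression per group.
  Garden: ids {1, 5, 10, 13} → SUM(price * stock)=5302
  Sports: ids {3, 6, 7, 9, 11} → SUM(price * stock)=10896
  Tools: ids {2, 4, 8, 12} → SUM(price * stock)=8170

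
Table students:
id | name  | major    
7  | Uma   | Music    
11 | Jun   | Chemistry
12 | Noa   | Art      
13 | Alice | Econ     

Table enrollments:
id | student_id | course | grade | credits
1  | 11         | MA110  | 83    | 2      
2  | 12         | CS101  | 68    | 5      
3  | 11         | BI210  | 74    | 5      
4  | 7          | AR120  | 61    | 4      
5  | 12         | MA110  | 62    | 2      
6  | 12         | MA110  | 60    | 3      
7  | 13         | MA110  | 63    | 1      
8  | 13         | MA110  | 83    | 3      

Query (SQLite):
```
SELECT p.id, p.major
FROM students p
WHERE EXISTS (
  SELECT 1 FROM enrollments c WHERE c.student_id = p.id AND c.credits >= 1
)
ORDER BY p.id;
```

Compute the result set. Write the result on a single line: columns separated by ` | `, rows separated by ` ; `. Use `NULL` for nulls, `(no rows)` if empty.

For each students row, check whether any enrollments with matching student_id has credits >= 1.
Keep rows where that is true.

7 | Music ; 11 | Chemistry ; 12 | Art ; 13 | Econ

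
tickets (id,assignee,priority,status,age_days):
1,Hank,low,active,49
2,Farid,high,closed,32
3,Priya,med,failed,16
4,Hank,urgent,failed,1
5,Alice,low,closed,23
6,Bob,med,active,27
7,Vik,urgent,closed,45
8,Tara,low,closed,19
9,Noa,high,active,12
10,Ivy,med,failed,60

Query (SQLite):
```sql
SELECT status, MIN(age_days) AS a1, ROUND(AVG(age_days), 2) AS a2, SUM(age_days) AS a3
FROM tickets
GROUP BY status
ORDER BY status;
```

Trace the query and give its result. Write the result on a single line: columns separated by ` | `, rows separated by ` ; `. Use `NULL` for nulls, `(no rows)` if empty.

active | 12 | 29.33 | 88 ; closed | 19 | 29.75 | 119 ; failed | 1 | 25.67 | 77

Group tickets by status.
Per group compute: MIN(age_days), ROUND(AVG(age_days), 2), SUM(age_days).
  active: ids {1, 6, 9} → MIN(age_days)=12, ROUND(AVG(age_days), 2)=29.33, SUM(age_days)=88
  closed: ids {2, 5, 7, 8} → MIN(age_days)=19, ROUND(AVG(age_days), 2)=29.75, SUM(age_days)=119
  failed: ids {3, 4, 10} → MIN(age_days)=1, ROUND(AVG(age_days), 2)=25.67, SUM(age_days)=77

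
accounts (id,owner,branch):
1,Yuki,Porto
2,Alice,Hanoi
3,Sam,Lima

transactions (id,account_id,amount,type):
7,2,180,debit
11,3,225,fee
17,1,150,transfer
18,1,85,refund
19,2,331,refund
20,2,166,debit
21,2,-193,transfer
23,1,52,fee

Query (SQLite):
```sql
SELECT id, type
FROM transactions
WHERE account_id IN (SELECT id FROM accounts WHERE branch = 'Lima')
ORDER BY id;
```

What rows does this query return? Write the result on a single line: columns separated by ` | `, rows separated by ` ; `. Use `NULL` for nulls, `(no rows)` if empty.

11 | fee

Inner query: accounts.id where branch = 'Lima'.
Outer: keep transactions rows whose account_id is in that set.
Inner query → {3}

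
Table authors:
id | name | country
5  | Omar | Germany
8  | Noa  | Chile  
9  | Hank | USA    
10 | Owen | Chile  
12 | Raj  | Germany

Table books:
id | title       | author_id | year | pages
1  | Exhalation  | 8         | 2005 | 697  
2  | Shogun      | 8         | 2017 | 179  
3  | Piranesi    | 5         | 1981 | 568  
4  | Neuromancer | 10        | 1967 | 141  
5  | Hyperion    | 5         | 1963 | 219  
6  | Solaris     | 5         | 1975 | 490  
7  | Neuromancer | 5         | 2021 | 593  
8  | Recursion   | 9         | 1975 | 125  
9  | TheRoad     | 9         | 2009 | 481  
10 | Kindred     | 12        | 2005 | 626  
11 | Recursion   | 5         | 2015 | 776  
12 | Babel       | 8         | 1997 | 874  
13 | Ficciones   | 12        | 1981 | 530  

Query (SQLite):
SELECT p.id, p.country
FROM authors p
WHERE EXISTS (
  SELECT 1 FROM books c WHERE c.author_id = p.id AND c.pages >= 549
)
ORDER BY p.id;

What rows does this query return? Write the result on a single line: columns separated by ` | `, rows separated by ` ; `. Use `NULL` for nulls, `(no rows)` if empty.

For each authors row, check whether any books with matching author_id has pages >= 549.
Keep rows where that is true.

5 | Germany ; 8 | Chile ; 12 | Germany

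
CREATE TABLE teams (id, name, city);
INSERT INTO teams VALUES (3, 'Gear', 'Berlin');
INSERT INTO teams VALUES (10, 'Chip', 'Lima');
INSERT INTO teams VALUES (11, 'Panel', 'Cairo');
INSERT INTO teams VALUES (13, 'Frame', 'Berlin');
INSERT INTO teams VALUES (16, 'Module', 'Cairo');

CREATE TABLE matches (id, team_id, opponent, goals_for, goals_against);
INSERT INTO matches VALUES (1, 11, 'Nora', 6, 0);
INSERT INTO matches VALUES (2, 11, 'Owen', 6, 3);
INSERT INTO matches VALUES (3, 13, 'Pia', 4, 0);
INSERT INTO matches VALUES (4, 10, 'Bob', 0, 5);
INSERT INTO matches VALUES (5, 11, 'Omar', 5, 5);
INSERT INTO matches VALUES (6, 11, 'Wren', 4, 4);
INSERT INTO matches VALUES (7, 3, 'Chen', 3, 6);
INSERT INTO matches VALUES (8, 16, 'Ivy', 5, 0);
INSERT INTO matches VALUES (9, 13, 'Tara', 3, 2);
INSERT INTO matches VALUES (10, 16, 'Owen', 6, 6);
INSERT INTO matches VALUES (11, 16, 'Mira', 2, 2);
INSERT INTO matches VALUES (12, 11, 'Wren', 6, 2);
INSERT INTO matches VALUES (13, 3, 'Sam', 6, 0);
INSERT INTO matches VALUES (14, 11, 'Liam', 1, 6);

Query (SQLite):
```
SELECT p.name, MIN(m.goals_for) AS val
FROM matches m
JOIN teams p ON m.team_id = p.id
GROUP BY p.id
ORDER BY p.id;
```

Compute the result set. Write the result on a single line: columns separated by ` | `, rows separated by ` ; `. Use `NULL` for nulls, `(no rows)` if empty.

Gear | 3 ; Chip | 0 ; Panel | 1 ; Frame | 3 ; Module | 2

Join each matches row to its teams via team_id.
Group joined rows by teams.id; compute MIN(m.goals_for) per group.
  3: ids {7, 13} → MIN(m.goals_for)=3
  10: ids {4} → MIN(m.goals_for)=0
  11: ids {1, 2, 5, 6, 12, 14} → MIN(m.goals_for)=1
  13: ids {3, 9} → MIN(m.goals_for)=3
  16: ids {8, 10, 11} → MIN(m.goals_for)=2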